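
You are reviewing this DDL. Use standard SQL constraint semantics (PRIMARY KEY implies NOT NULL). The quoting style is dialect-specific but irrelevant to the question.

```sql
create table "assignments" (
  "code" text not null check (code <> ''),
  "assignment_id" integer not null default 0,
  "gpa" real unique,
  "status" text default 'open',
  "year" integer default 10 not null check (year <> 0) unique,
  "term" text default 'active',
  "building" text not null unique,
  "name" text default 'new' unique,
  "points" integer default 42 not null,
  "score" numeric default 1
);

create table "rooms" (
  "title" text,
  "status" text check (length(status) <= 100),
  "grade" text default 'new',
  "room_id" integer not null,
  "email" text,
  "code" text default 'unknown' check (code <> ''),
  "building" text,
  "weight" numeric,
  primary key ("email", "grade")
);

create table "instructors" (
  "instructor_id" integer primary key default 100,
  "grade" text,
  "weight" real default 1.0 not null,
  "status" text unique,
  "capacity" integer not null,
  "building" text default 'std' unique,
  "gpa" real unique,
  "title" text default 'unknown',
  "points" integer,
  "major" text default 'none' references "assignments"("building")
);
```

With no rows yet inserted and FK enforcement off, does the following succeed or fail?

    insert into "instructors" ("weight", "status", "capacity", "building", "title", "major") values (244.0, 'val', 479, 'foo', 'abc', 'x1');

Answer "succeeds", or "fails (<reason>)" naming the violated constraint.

succeeds

NOT NULL columns: capacity is supplied; instructor_id defaults to 100; weight is supplied.
No constraint is violated.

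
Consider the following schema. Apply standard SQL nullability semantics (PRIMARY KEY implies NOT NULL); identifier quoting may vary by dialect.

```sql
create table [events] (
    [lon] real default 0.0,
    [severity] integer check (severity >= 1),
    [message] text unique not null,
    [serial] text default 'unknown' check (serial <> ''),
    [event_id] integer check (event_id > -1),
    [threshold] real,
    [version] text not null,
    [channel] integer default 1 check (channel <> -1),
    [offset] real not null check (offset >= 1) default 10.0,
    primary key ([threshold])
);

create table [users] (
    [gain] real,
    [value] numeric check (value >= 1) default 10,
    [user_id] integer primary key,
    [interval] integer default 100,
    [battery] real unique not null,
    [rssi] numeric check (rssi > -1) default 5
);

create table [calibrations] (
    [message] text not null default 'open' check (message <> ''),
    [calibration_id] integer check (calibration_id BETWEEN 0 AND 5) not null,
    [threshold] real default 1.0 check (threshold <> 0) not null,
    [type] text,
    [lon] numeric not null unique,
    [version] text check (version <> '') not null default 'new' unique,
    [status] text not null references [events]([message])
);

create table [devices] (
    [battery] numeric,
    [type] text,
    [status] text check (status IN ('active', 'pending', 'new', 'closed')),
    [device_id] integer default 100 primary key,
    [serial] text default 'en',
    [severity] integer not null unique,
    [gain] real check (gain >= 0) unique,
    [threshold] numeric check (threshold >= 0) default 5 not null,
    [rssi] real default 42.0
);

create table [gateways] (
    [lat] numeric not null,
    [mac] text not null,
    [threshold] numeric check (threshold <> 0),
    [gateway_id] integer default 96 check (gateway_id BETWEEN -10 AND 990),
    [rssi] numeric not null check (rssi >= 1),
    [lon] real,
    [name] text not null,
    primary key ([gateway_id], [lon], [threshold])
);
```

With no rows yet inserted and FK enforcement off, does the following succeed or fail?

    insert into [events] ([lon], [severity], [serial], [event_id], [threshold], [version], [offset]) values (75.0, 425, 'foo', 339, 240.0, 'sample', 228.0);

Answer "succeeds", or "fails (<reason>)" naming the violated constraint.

fails (NOT NULL on message)

message is omitted from the column list and has no DEFAULT, so it would receive NULL.
But message is declared NOT NULL.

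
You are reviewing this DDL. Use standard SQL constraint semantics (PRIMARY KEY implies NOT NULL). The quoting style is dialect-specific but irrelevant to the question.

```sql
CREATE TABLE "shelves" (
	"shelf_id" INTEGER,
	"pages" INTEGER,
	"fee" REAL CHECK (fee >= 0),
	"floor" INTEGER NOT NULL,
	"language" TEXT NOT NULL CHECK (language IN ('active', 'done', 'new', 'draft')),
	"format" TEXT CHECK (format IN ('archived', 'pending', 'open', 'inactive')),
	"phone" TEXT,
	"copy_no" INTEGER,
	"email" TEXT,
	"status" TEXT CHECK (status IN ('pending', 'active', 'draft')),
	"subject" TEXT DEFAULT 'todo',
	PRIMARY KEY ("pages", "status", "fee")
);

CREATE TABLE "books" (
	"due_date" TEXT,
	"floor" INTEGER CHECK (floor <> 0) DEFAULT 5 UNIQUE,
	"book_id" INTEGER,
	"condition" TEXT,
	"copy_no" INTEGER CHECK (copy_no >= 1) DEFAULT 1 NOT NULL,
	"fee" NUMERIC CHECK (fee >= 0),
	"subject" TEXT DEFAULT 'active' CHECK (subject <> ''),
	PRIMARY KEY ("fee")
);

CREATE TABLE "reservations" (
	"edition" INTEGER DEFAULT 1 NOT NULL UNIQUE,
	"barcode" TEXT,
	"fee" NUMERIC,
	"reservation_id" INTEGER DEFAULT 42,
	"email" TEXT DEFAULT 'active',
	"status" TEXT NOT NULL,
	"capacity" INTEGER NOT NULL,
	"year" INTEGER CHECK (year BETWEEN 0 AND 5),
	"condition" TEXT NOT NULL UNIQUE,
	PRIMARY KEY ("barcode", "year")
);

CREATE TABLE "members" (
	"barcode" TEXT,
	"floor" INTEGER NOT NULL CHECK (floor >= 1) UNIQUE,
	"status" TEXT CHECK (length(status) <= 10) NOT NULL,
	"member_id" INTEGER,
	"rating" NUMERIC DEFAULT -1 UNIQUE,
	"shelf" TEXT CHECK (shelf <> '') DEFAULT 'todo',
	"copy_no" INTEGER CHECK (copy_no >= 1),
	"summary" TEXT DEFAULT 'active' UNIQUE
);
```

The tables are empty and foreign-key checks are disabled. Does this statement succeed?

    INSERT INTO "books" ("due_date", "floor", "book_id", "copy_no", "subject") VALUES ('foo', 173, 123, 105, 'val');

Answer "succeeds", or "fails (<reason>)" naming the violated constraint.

fails (NOT NULL on fee)

fee is omitted from the column list and has no DEFAULT, so it would receive NULL.
But fee is part of the PRIMARY KEY (implied NOT NULL).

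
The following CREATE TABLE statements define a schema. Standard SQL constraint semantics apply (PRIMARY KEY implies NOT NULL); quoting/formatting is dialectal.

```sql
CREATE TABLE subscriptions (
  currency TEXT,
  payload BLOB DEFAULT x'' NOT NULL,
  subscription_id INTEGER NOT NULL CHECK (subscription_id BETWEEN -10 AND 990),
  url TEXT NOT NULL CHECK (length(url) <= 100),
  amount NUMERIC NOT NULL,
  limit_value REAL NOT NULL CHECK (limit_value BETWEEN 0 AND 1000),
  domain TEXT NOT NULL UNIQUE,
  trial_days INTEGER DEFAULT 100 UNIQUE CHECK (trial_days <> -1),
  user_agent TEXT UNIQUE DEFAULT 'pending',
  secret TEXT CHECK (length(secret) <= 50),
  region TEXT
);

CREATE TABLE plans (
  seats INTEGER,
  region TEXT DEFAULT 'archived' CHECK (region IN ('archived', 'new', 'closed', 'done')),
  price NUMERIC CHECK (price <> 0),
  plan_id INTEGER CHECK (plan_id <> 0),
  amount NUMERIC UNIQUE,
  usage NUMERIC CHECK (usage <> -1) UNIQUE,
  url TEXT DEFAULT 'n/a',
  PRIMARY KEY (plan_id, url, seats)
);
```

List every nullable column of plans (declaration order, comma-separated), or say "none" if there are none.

- seats: part of the PRIMARY KEY, which implies NOT NULL → not nullable.
- region: CHECK does not forbid NULL (a CHECK constraint passes when its expression is NULL) → nullable.
- price: CHECK does not forbid NULL (a CHECK constraint passes when its expression is NULL) → nullable.
- plan_id: part of the PRIMARY KEY, which implies NOT NULL → not nullable.
- amount: UNIQUE does not imply NOT NULL → nullable.
- usage: CHECK does not forbid NULL (a CHECK constraint passes when its expression is NULL) → nullable.
- url: part of the PRIMARY KEY, which implies NOT NULL → not nullable.

region, price, amount, usage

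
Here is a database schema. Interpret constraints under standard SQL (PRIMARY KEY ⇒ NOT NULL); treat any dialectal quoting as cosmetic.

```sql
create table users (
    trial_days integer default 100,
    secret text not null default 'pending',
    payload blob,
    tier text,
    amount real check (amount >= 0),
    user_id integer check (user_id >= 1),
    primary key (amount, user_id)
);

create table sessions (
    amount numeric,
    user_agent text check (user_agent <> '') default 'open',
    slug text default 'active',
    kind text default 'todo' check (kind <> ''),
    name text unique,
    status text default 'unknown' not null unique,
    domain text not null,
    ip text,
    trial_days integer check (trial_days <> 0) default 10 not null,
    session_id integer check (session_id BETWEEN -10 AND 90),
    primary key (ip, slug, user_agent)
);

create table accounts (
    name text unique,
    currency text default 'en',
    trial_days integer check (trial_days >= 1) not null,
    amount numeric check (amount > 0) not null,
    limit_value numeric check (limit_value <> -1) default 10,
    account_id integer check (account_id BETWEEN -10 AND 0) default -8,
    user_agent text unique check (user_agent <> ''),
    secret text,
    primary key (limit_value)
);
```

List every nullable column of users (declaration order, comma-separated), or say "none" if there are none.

- trial_days: DEFAULT only fills an omitted column; an explicit NULL is still allowed → nullable.
- secret: declared NOT NULL → not nullable.
- payload: no NOT NULL constraint applies → nullable.
- tier: no NOT NULL constraint applies → nullable.
- amount: part of the PRIMARY KEY, which implies NOT NULL → not nullable.
- user_id: part of the PRIMARY KEY, which implies NOT NULL → not nullable.

trial_days, payload, tier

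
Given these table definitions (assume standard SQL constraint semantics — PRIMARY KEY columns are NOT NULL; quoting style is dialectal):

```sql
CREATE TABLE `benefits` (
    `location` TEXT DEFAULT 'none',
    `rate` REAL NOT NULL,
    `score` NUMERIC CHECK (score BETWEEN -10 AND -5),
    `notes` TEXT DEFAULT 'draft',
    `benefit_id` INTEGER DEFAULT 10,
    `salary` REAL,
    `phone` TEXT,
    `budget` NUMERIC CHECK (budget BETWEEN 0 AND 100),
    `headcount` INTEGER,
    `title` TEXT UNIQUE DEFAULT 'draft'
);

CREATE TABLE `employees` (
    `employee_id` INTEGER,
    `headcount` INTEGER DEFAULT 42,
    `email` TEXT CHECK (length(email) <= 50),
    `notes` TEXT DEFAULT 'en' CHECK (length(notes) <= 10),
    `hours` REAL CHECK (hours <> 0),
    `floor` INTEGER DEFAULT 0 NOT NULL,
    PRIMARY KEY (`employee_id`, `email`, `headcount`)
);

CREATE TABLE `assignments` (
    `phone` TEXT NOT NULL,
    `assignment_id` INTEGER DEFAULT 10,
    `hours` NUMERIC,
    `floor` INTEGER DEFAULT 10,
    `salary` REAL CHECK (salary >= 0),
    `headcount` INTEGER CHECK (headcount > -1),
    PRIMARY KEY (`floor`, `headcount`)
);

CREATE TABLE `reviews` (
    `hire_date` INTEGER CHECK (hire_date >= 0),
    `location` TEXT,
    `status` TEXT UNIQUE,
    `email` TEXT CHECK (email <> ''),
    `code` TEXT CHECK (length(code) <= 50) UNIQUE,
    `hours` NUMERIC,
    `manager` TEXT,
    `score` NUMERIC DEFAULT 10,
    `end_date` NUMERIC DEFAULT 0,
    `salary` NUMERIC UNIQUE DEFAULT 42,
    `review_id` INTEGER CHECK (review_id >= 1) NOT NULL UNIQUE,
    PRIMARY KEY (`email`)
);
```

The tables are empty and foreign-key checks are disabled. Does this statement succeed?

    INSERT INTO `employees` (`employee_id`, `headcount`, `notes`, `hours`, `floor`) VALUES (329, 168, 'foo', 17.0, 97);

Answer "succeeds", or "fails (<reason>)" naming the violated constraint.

fails (NOT NULL on email)

email is omitted from the column list and has no DEFAULT, so it would receive NULL.
But email is part of the PRIMARY KEY (implied NOT NULL).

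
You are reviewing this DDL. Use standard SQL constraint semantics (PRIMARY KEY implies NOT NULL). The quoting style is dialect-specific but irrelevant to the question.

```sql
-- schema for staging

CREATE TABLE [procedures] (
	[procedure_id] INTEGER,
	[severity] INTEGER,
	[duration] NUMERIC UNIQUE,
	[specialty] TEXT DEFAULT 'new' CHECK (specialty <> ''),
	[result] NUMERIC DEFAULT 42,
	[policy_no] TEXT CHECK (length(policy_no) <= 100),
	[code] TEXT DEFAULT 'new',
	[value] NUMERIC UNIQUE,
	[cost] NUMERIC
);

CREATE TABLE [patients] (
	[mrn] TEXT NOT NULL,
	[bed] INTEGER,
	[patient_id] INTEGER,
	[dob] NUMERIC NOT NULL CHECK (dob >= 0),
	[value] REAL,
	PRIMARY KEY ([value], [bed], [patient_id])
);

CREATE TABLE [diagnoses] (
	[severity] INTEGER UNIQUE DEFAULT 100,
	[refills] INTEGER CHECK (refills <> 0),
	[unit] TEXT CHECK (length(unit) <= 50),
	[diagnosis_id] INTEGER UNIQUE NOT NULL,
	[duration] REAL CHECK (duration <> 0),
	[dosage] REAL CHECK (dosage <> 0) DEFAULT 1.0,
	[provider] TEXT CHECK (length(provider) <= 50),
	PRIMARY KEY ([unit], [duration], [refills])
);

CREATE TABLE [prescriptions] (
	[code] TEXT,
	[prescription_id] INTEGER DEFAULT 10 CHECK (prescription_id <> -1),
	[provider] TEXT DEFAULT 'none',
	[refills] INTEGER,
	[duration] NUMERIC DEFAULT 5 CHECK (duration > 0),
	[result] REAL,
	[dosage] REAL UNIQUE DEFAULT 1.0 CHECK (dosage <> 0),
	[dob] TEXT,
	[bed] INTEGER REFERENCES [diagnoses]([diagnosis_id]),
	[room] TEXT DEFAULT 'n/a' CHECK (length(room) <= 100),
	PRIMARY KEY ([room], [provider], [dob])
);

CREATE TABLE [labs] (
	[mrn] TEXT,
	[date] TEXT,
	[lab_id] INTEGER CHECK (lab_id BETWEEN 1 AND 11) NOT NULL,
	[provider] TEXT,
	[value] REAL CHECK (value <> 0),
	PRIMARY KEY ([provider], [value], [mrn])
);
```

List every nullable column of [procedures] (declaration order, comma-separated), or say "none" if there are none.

procedure_id, severity, duration, specialty, result, policy_no, code, value, cost

- procedure_id: no NOT NULL constraint applies → nullable.
- severity: no NOT NULL constraint applies → nullable.
- duration: UNIQUE does not imply NOT NULL → nullable.
- specialty: CHECK does not forbid NULL (a CHECK constraint passes when its expression is NULL) → nullable.
- result: DEFAULT only fills an omitted column; an explicit NULL is still allowed → nullable.
- policy_no: CHECK does not forbid NULL (a CHECK constraint passes when its expression is NULL) → nullable.
- code: DEFAULT only fills an omitted column; an explicit NULL is still allowed → nullable.
- value: UNIQUE does not imply NOT NULL → nullable.
- cost: no NOT NULL constraint applies → nullable.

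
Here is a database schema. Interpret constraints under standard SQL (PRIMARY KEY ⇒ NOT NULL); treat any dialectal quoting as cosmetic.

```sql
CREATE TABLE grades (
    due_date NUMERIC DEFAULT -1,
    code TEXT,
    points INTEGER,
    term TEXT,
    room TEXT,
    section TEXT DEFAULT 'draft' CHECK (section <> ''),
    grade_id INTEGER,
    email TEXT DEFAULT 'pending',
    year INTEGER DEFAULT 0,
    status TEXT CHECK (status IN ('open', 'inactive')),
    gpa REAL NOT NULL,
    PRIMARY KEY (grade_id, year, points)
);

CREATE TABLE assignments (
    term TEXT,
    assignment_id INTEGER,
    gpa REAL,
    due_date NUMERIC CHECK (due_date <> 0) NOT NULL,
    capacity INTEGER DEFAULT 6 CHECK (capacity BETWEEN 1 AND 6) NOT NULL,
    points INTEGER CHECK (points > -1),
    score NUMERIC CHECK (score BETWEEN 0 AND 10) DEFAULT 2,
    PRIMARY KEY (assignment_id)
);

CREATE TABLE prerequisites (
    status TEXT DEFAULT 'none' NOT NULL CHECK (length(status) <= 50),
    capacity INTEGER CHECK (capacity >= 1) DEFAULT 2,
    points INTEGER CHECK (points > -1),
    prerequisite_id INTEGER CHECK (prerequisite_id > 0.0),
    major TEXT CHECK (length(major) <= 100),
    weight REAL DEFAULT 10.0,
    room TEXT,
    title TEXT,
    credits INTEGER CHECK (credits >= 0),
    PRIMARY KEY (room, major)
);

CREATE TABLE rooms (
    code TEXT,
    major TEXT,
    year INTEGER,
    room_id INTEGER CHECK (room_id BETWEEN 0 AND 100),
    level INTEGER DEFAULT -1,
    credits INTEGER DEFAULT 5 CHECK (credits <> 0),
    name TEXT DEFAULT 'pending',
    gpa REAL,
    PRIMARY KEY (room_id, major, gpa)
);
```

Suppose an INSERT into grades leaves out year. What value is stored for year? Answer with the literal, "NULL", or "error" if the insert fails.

0

year has an explicit DEFAULT 0.
When the column is omitted from an INSERT, that default is used.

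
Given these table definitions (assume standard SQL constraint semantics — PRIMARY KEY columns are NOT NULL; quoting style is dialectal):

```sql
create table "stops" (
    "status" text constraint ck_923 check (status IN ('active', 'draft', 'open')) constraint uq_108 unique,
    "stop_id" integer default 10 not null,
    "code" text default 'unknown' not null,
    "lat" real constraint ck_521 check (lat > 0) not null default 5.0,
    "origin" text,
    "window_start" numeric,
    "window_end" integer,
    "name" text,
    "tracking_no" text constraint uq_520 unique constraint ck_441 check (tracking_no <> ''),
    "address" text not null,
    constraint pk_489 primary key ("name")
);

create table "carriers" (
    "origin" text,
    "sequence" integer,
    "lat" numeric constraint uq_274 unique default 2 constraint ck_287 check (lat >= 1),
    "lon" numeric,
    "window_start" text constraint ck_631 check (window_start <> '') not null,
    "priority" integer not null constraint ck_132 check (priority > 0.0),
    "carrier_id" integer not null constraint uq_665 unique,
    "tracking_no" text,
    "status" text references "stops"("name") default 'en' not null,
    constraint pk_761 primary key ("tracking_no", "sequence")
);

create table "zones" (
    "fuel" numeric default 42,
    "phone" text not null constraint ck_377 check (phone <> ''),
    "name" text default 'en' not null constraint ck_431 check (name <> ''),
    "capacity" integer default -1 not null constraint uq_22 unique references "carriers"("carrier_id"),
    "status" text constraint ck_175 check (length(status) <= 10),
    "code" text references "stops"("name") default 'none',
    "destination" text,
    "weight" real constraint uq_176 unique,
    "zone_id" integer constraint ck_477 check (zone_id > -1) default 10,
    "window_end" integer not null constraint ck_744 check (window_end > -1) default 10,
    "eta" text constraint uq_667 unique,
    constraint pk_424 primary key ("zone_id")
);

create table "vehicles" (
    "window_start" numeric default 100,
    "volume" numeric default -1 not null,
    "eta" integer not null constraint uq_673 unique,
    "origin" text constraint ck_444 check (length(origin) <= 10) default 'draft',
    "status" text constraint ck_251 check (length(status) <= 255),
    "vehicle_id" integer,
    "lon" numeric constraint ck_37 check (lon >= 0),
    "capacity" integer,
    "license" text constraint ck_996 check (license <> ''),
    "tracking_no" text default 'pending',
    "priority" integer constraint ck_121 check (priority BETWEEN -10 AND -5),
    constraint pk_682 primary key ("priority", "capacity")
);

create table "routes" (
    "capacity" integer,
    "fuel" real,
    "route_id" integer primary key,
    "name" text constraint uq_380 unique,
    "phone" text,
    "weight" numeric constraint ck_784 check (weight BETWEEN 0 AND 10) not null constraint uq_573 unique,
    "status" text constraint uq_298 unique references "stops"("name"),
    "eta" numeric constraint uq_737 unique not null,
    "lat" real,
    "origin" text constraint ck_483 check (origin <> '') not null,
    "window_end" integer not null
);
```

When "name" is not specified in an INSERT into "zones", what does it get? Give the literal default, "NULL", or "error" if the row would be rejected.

'en'

name has an explicit DEFAULT 'en'.
When the column is omitted from an INSERT, that default is used.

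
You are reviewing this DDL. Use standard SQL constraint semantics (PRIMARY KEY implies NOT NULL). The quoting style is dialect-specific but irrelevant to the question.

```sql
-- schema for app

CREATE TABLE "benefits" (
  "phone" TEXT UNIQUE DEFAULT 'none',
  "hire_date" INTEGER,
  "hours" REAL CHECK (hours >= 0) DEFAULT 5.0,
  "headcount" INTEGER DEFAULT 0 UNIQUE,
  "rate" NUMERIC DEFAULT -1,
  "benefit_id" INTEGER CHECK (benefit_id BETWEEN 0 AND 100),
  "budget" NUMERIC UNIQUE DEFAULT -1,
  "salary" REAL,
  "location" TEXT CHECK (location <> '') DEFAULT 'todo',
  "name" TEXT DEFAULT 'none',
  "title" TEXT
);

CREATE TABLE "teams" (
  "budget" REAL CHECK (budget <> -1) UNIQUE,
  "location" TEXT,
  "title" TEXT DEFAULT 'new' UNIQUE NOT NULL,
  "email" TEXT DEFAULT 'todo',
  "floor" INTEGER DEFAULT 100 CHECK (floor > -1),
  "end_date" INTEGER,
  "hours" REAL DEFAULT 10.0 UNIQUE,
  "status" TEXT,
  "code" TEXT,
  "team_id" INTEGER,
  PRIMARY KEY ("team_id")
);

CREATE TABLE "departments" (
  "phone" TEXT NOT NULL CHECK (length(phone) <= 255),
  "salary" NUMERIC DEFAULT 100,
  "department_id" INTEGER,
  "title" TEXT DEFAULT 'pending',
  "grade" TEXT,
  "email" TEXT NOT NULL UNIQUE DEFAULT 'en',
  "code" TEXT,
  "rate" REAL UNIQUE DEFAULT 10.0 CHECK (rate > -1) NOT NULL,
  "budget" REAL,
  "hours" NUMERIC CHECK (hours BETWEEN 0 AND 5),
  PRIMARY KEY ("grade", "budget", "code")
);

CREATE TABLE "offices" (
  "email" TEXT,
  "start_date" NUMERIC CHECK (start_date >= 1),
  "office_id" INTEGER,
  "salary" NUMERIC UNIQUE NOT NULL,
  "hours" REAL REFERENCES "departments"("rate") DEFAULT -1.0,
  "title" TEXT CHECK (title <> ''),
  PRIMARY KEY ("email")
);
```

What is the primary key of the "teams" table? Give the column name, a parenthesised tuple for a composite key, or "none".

team_id

team_id is declared PRIMARY KEY as a table-level PRIMARY KEY clause.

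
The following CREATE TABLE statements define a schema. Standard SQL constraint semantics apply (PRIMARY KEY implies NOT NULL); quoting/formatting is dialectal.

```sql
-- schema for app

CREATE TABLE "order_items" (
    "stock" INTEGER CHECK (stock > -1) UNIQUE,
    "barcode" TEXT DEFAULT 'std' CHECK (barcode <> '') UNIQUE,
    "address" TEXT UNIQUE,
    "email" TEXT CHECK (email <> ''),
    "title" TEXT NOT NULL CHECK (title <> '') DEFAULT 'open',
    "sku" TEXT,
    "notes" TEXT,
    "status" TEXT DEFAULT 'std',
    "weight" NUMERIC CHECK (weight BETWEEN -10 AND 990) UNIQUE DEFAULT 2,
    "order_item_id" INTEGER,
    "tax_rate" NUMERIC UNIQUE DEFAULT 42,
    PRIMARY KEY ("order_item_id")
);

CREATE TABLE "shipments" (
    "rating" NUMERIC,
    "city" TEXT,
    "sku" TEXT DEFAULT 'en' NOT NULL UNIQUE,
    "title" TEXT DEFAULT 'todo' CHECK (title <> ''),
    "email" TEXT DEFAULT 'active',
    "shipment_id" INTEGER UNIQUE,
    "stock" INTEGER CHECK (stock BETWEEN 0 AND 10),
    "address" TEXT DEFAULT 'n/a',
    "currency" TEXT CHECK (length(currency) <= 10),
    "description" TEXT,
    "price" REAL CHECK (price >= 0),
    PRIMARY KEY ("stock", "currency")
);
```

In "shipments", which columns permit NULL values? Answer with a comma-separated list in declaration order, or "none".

- rating: no NOT NULL constraint applies → nullable.
- city: no NOT NULL constraint applies → nullable.
- sku: declared NOT NULL → not nullable.
- title: CHECK does not forbid NULL (a CHECK constraint passes when its expression is NULL) → nullable.
- email: DEFAULT only fills an omitted column; an explicit NULL is still allowed → nullable.
- shipment_id: UNIQUE does not imply NOT NULL → nullable.
- stock: part of the PRIMARY KEY, which implies NOT NULL → not nullable.
- address: DEFAULT only fills an omitted column; an explicit NULL is still allowed → nullable.
- currency: part of the PRIMARY KEY, which implies NOT NULL → not nullable.
- description: no NOT NULL constraint applies → nullable.
- price: CHECK does not forbid NULL (a CHECK constraint passes when its expression is NULL) → nullable.

rating, city, title, email, shipment_id, address, description, price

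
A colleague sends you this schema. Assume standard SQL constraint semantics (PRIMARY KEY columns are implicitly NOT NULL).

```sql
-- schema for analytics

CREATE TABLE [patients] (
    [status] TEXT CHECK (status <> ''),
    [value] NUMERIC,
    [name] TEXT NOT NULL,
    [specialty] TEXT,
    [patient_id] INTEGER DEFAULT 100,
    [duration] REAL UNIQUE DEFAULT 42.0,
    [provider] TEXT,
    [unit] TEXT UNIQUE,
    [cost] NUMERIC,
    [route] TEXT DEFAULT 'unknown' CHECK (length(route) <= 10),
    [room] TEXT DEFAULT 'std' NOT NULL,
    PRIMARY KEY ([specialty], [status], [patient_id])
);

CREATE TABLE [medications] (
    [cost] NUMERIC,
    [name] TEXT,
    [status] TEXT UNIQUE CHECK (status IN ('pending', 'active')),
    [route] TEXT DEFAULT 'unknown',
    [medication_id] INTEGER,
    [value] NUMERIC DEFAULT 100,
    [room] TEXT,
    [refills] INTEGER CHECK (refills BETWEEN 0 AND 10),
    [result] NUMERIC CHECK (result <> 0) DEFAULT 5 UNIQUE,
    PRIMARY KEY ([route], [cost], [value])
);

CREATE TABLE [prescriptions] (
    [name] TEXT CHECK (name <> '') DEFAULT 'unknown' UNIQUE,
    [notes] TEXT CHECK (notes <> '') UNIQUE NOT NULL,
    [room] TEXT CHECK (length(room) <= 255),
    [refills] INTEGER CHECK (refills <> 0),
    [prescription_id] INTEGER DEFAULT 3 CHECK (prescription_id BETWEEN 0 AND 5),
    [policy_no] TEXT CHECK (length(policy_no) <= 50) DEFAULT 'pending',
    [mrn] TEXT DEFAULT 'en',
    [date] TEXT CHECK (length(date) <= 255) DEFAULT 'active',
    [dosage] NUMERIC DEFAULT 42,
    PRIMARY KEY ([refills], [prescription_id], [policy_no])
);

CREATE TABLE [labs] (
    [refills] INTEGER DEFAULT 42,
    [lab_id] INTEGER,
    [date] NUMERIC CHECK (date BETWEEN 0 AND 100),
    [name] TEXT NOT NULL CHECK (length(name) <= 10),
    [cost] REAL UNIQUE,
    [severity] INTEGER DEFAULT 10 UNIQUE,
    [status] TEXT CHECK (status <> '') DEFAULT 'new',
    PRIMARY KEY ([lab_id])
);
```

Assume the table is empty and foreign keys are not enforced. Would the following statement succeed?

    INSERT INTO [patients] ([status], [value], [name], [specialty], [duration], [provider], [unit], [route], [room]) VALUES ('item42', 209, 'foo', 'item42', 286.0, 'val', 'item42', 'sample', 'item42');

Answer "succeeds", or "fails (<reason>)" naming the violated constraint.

NOT NULL columns: name is supplied; patient_id defaults to 100; room is supplied; specialty is supplied; status is supplied.
CHECK constraints: 'item42' satisfies (status <> ''); 'sample' satisfies (length(route) <= 10).
No constraint is violated.

succeeds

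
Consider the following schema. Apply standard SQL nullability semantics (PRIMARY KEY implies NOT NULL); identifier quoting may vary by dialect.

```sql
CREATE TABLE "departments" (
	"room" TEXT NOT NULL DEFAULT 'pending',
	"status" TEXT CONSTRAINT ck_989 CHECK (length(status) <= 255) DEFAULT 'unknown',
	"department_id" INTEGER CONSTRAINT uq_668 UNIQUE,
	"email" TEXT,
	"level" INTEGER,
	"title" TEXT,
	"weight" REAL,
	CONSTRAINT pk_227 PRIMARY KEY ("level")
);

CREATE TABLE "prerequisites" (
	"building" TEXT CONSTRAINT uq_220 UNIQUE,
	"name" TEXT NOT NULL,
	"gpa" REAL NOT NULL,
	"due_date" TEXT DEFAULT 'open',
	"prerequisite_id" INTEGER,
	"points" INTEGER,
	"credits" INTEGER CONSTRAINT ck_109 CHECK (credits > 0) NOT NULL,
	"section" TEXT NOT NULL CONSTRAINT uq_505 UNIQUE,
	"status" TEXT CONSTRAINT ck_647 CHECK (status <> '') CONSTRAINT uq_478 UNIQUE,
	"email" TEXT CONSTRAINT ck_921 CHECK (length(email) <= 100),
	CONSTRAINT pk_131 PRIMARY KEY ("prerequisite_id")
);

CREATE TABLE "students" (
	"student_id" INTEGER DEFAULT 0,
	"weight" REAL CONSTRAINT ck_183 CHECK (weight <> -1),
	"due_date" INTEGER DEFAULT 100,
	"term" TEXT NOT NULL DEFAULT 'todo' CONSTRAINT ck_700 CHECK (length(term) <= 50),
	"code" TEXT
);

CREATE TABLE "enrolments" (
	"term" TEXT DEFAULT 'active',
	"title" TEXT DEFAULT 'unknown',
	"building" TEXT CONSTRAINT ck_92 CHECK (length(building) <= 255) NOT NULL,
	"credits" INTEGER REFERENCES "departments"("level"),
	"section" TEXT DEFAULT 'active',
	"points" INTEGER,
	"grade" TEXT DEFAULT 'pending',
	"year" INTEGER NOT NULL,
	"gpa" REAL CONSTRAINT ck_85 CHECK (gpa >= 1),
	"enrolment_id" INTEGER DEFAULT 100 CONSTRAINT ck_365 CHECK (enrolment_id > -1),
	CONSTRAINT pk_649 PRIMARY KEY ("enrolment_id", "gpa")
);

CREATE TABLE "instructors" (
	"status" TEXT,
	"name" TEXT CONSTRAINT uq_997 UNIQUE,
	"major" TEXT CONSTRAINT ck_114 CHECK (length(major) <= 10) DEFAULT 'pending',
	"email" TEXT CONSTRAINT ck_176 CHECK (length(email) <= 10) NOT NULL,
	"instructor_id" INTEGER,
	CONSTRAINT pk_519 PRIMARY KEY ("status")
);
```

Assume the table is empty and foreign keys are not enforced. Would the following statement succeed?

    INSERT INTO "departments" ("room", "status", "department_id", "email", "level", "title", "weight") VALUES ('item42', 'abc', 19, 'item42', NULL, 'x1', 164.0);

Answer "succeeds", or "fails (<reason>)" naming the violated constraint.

fails (NOT NULL on level)

level is explicitly set to NULL, but level is part of the PRIMARY KEY (implied NOT NULL).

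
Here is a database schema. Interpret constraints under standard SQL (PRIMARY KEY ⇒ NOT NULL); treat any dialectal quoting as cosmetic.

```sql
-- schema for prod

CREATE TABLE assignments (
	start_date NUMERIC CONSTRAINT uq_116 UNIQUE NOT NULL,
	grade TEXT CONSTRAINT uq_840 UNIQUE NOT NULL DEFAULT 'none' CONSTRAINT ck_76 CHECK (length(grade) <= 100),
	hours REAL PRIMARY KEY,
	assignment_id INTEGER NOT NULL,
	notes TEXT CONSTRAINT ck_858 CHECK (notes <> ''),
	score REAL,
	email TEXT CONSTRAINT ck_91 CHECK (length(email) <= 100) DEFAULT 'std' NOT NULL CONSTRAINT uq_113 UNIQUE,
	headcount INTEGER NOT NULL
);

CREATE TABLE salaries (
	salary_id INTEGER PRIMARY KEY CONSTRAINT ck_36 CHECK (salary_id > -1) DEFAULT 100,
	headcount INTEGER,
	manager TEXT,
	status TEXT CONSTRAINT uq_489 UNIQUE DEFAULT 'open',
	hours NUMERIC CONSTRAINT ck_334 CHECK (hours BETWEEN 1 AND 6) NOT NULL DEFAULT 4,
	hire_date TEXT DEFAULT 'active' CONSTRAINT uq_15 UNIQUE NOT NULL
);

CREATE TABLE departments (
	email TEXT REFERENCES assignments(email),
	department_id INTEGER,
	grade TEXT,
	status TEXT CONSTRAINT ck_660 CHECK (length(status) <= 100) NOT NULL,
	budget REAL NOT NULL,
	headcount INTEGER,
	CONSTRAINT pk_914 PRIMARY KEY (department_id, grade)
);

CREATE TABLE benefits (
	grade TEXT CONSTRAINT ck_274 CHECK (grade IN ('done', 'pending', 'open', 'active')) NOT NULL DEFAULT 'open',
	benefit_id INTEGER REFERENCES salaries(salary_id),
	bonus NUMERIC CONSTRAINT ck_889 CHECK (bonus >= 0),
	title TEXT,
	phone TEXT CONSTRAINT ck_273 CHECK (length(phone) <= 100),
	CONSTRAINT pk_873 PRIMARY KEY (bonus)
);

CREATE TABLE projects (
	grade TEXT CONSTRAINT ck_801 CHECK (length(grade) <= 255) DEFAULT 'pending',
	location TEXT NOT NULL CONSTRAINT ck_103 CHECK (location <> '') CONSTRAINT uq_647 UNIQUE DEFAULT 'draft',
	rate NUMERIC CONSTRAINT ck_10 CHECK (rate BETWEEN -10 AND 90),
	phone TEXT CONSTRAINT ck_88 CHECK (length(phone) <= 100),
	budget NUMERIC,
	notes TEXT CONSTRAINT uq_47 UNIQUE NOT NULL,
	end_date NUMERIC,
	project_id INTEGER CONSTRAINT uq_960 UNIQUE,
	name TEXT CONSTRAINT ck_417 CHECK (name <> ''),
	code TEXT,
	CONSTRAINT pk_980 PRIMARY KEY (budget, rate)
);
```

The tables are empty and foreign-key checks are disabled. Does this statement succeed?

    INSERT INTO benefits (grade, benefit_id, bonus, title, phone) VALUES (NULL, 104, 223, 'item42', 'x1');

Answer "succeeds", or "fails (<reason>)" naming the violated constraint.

fails (NOT NULL on grade)

grade is explicitly set to NULL, but grade is declared NOT NULL.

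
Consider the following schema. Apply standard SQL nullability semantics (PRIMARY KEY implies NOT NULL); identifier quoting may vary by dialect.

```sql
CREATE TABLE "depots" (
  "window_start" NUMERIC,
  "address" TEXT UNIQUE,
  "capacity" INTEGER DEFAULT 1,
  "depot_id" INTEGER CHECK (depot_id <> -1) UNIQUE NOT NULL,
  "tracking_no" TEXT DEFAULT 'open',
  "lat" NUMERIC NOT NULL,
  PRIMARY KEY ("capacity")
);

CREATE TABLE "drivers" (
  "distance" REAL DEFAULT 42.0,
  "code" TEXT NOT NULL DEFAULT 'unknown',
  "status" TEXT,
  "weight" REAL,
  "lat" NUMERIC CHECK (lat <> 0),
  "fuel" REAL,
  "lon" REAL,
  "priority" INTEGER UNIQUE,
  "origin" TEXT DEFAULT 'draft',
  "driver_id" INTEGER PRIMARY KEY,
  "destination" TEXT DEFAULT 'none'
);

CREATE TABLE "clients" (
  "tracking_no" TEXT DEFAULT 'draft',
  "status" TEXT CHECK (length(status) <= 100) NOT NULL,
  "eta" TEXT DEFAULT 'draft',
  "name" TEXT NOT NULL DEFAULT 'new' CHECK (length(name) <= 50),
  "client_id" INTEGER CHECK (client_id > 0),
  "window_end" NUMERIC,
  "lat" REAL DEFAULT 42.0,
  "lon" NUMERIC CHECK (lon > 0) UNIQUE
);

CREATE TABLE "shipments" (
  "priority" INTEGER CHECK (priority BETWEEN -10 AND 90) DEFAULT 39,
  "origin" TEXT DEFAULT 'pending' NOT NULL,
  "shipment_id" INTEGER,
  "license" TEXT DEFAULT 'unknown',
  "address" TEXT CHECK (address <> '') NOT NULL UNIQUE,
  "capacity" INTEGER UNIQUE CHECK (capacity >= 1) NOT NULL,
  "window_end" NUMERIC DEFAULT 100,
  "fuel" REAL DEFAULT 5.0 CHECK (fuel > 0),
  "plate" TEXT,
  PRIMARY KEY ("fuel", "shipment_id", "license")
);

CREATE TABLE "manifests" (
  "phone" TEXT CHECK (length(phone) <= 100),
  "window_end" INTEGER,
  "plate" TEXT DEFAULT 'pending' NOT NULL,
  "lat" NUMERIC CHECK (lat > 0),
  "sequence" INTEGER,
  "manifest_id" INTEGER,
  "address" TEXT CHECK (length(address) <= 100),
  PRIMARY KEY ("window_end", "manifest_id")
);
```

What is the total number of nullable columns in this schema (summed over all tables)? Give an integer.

25

depots: 3 nullable (window_start, address, tracking_no — PK (capacity) and explicit NOT NULL columns excluded).
drivers: 9 nullable (distance, status, weight, lat, fuel, lon, priority, origin, destination — PK (driver_id) and explicit NOT NULL columns excluded).
clients: 6 nullable (tracking_no, eta, client_id, window_end, lat, lon — PK none and explicit NOT NULL columns excluded).
shipments: 3 nullable (priority, window_end, plate — PK (fuel, shipment_id, license) and explicit NOT NULL columns excluded).
manifests: 4 nullable (phone, lat, sequence, address — PK (window_end, manifest_id) and explicit NOT NULL columns excluded).
Total: 3 + 9 + 6 + 3 + 4 = 25.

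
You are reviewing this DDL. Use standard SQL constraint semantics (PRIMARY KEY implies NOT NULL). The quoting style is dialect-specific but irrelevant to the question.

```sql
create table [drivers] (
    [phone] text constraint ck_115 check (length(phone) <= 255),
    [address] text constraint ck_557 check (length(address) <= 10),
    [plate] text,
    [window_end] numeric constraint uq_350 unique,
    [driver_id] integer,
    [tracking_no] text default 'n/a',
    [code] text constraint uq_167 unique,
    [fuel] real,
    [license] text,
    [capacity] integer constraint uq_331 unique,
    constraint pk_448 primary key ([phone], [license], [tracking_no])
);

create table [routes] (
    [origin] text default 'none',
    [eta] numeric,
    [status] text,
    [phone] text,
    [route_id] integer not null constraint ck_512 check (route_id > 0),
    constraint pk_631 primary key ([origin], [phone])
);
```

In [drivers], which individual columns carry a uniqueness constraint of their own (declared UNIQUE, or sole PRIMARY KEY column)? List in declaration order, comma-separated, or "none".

- phone: part of a composite PRIMARY KEY — only the tuple is unique, not this column on its own.
- address: no UNIQUE or single-column PK constraint.
- plate: no UNIQUE or single-column PK constraint.
- window_end: declared UNIQUE → unique.
- driver_id: no UNIQUE or single-column PK constraint.
- tracking_no: part of a composite PRIMARY KEY — only the tuple is unique, not this column on its own.
- code: declared UNIQUE → unique.
- fuel: no UNIQUE or single-column PK constraint.
- license: part of a composite PRIMARY KEY — only the tuple is unique, not this column on its own.
- capacity: declared UNIQUE → unique.

window_end, code, capacity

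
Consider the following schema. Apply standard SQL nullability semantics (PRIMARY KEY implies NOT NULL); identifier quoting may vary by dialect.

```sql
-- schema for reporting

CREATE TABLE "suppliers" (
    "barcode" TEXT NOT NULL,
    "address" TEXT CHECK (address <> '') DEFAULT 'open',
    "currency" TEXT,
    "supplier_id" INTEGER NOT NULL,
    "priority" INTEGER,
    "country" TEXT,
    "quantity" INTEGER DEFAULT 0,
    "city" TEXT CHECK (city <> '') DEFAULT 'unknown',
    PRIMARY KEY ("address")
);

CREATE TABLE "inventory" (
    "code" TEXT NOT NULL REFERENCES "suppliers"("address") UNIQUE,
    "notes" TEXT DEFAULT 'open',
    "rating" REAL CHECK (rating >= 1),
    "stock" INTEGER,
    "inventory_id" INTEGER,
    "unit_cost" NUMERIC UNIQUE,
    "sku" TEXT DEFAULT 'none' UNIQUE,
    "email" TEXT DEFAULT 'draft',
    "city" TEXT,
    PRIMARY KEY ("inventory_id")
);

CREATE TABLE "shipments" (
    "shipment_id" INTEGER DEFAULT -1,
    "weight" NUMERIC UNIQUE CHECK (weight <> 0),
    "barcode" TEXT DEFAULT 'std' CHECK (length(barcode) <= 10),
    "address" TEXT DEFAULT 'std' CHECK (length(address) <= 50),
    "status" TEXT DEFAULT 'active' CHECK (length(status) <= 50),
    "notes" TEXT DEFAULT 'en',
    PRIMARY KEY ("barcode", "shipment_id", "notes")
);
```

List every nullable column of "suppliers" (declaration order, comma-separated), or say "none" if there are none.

- barcode: declared NOT NULL → not nullable.
- address: part of the PRIMARY KEY, which implies NOT NULL → not nullable.
- currency: no NOT NULL constraint applies → nullable.
- supplier_id: declared NOT NULL → not nullable.
- priority: no NOT NULL constraint applies → nullable.
- country: no NOT NULL constraint applies → nullable.
- quantity: DEFAULT only fills an omitted column; an explicit NULL is still allowed → nullable.
- city: CHECK does not forbid NULL (a CHECK constraint passes when its expression is NULL) → nullable.

currency, priority, country, quantity, city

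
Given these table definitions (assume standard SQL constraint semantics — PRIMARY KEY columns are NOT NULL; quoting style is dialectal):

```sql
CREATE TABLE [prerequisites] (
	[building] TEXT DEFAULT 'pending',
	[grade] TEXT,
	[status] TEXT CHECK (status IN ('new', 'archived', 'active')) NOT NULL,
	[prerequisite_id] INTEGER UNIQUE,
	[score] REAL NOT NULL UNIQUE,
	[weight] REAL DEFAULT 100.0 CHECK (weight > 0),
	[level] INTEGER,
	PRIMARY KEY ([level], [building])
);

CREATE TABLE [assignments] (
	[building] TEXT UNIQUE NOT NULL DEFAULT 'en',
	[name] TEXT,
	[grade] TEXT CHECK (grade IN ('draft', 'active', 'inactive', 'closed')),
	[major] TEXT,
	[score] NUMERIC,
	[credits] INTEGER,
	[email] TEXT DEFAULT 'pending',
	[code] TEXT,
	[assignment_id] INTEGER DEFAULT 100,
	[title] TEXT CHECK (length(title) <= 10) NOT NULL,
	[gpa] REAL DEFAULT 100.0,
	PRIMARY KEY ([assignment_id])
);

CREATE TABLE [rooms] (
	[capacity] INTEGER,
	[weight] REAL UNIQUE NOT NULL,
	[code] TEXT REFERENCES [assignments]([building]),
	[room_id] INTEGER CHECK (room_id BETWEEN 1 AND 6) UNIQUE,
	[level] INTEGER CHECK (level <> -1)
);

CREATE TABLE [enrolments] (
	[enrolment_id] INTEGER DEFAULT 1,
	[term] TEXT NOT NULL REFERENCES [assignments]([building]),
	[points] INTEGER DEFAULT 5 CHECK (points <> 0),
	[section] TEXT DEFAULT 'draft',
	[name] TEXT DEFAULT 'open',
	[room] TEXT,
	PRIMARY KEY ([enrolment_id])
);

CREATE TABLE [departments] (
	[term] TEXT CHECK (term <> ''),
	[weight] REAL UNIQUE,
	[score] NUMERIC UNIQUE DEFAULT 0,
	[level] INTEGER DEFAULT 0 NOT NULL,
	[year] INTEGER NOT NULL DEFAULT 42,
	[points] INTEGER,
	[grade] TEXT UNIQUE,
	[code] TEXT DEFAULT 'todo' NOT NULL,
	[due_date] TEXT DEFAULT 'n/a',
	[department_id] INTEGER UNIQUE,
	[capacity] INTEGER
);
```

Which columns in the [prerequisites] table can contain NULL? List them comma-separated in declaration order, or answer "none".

grade, prerequisite_id, weight

- building: part of the PRIMARY KEY, which implies NOT NULL → not nullable.
- grade: no NOT NULL constraint applies → nullable.
- status: declared NOT NULL → not nullable.
- prerequisite_id: UNIQUE does not imply NOT NULL → nullable.
- score: declared NOT NULL → not nullable.
- weight: CHECK does not forbid NULL (a CHECK constraint passes when its expression is NULL) → nullable.
- level: part of the PRIMARY KEY, which implies NOT NULL → not nullable.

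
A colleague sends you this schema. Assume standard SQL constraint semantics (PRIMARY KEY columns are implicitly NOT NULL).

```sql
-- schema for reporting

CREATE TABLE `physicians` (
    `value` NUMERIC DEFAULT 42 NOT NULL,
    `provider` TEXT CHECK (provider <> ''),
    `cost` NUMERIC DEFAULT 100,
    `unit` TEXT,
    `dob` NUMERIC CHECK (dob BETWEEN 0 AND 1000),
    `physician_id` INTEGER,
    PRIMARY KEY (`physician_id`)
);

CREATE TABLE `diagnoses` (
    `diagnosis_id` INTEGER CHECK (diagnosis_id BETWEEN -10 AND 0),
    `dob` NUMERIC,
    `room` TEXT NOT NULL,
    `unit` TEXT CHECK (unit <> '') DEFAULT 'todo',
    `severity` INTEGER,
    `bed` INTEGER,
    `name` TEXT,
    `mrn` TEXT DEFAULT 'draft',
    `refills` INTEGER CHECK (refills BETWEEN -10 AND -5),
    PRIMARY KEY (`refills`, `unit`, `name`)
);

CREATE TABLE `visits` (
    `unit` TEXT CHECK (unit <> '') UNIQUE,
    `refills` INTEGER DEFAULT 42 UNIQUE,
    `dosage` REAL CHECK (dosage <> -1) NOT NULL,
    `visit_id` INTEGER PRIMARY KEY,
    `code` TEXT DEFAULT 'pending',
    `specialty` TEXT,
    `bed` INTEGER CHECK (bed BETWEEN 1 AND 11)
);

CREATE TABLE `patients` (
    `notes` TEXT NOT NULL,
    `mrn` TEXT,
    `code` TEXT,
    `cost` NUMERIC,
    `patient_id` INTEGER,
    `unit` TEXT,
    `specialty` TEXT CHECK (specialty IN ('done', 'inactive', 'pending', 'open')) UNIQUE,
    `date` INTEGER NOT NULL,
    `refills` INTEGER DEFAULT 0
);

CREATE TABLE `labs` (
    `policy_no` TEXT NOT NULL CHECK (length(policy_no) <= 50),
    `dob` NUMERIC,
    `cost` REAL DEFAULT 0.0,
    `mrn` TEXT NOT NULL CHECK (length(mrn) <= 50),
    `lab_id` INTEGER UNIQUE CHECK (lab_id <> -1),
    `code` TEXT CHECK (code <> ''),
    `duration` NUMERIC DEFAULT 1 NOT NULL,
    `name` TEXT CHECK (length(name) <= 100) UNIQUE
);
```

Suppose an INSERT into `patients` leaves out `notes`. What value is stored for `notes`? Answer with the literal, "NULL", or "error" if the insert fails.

error

notes has no DEFAULT clause.
Omitting it would insert NULL, but it is declared NOT NULL, so the INSERT fails.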